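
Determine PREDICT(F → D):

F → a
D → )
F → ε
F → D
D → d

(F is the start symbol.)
PREDICT(F → D) = (FIRST(RHS) \ {ε}) ∪ (FOLLOW(F) if ε ∈ FIRST(RHS), i.e. RHS ⇒* ε)
FIRST(D) = { ')', 'd' }
FIRST(D) = { ')', 'd' }
ε ∉ FIRST(D), so FOLLOW(F) is not added.
PREDICT(F → D) = { ')', 'd' }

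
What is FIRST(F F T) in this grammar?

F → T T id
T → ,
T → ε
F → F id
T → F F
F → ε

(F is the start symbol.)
{ ',', 'id', ε }

FIRST sets of the non-terminals involved (from the grammar, by fixed-point iteration):
  FIRST(F) = { ',', 'id', ε }
  FIRST(T) = { ',', 'id', ε }

To compute FIRST(F F T), process the symbols left to right:
Symbol F is a non-terminal. Add FIRST(F) \ {ε} = { ',', 'id' }
F is nullable (ε ∈ FIRST(F)), continue to the next symbol.
Symbol F is a non-terminal. Add FIRST(F) \ {ε} = { ',', 'id' }
F is nullable (ε ∈ FIRST(F)), continue to the next symbol.
Symbol T is a non-terminal. Add FIRST(T) \ {ε} = { ',', 'id' }
T is nullable (ε ∈ FIRST(T)), continue to the next symbol.
All symbols are nullable, so ε is in the result.
FIRST(F F T) = { ',', 'id', ε }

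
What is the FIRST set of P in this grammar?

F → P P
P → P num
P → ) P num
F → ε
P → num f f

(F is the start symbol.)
From P → P num:
  - P is the symbol being defined: contributes nothing new
    P is not nullable, so stop
From P → ) P num:
  - ')' is a terminal: add ')' and stop
From P → num f f:
  - num is a terminal: add 'num' and stop

Collecting: FIRST(P) = { ')', 'num' }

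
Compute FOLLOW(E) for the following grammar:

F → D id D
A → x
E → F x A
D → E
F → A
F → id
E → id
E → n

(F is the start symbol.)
To compute FOLLOW(E), find every occurrence of E on a right-hand side N → α E β: add FIRST(β) \ {ε}, and if β is empty or nullable also add FOLLOW(N). Iterate to a fixed point.

In D → E: E is at the end, add FOLLOW(D)

The FOLLOW sets referred to above (computed the same way, to a fixed point):
  FOLLOW(D) = { $, 'id', 'x' }

Taking the union: FOLLOW(E) = { $, 'id', 'x' }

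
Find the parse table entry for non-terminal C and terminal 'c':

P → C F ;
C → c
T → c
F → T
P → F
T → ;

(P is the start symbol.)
To find M[C, 'c'], we find productions for C where 'c' is in the predict set (PREDICT(N → α) = (FIRST(α) \ {ε}) ∪ (FOLLOW(N) if α ⇒* ε)).

C → c: PREDICT = { 'c' }
  'c' is in predict set, so this production goes in M[C, 'c']

M[C, 'c'] = C → c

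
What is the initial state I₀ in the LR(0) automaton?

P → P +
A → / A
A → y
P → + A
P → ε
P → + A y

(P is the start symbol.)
First, augment the grammar with P' → P
I₀ = CLOSURE({ [P' → . P] }):
  [P' → . P] has the dot before P: add [P → . P +], [P → . + A], [P → .], [P → . + A y]
No further items can be added.

I₀ = { [P → . + A y], [P → . + A], [P → . P +], [P → .], [P' → . P] }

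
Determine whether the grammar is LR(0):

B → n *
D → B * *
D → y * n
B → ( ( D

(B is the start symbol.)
Yes, the grammar is LR(0)

Augment with B' → B and build the canonical LR(0) collection (I0 = CLOSURE({[B' → . B]}), then GOTO on every symbol after a dot until no new states appear). It has 13 states:
  I0: { [B → . ( ( D], [B → . n *], [B' → . B] }  — shift
  I1: { [B → ( . ( D] }  — shift
  I2: { [B' → B .] }  — accept
  I3: { [B → n . *] }  — shift
  I4: { [B → n * .] }  — reduce
  I5: { [B → ( ( . D], [B → . ( ( D], [B → . n *], [D → . B * *], [D → . y * n] }  — shift
  I6: { [D → B . * *] }  — shift
  I7: { [B → ( ( D .] }  — reduce
  I8: { [D → y . * n] }  — shift
  I9: { [D → y * . n] }  — shift
  I10: { [D → y * n .] }  — reduce
  I11: { [D → B * . *] }  — shift
  I12: { [D → B * * .] }  — reduce

Every state is either a pure shift/goto state or contains exactly one complete item and nothing to shift — no conflicts. The grammar is LR(0).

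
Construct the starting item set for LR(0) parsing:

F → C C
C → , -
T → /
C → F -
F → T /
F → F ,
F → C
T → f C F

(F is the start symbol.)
First, augment the grammar with F' → F
I₀ = CLOSURE({ [F' → . F] }):
  [F' → . F] has the dot before F: add [F → . C C], [F → . T /], [F → . F ,], [F → . C]
  [F → . C C] has the dot before C: add [C → . , -], [C → . F -]
  [F → . T /] has the dot before T: add [T → . /], [T → . f C F]
No further items can be added.

I₀ = { [C → . , -], [C → . F -], [F → . C C], [F → . C], [F → . F ,], [F → . T /], [F' → . F], [T → . /], [T → . f C F] }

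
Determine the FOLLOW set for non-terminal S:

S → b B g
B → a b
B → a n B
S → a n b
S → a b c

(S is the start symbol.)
{ $ }

To compute FOLLOW(S), find every occurrence of S on a right-hand side N → α S β: add FIRST(β) \ {ε}, and if β is empty or nullable also add FOLLOW(N). Iterate to a fixed point.

S is the start symbol, so $ ∈ FOLLOW(S).
S does not occur on any right-hand side.

Taking the union: FOLLOW(S) = { $ }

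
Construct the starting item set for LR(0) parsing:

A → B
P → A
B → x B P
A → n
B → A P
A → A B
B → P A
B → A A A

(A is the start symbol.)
{ [A → . A B], [A → . B], [A → . n], [A' → . A], [B → . A A A], [B → . A P], [B → . P A], [B → . x B P], [P → . A] }

First, augment the grammar with A' → A
I₀ = CLOSURE({ [A' → . A] }):
  [A' → . A] has the dot before A: add [A → . B], [A → . n], [A → . A B]
  [A → . B] has the dot before B: add [B → . x B P], [B → . A P], [B → . P A], [B → . A A A]
  [B → . P A] has the dot before P: add [P → . A]
No further items can be added.

I₀ = { [A → . A B], [A → . B], [A → . n], [A' → . A], [B → . A A A], [B → . A P], [B → . P A], [B → . x B P], [P → . A] }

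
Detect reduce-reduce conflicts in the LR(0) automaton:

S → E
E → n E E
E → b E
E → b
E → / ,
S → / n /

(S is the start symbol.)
No reduce-reduce conflicts

Augment with S' → S and build the canonical LR(0) collection (I0 = CLOSURE({[S' → . S]}), then GOTO on every symbol after a dot until no new states appear). It has 13 states:
  I0: { [E → . / ,], [E → . b E], [E → . b], [E → . n E E], [S → . / n /], [S → . E], [S' → . S] }  — shift
  I1: { [E → / . ,], [S → / . n /] }  — shift
  I2: { [S → E .] }  — reduce
  I3: { [S' → S .] }  — accept
  I4: { [E → . / ,], [E → . b E], [E → . b], [E → . n E E], [E → b . E], [E → b .] }  — shift, reduce
  I5: { [E → . / ,], [E → . b E], [E → . b], [E → . n E E], [E → n . E E] }  — shift
  I6: { [E → / . ,] }  — shift
  I7: { [E → . / ,], [E → . b E], [E → . b], [E → . n E E], [E → n E . E] }  — shift
  I8: { [E → n E E .] }  — reduce
  I9: { [E → / , .] }  — reduce
  I10: { [E → b E .] }  — reduce
  I11: { [S → / n . /] }  — shift
  I12: { [S → / n / .] }  — reduce

No state contains more than one complete item.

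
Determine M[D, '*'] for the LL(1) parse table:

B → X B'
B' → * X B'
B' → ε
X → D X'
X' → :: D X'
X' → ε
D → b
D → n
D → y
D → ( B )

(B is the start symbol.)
Empty (error entry)

To find M[D, '*'], we find productions for D where '*' is in the predict set (PREDICT(N → α) = (FIRST(α) \ {ε}) ∪ (FOLLOW(N) if α ⇒* ε)).

D → b: PREDICT = { 'b' }
D → n: PREDICT = { 'n' }
D → y: PREDICT = { 'y' }
D → ( B ): PREDICT = { '(' }

M[D, '*'] is empty (no production applies)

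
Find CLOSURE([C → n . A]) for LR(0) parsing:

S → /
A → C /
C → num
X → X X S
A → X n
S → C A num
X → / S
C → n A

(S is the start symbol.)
{ [A → . C /], [A → . X n], [C → . n A], [C → . num], [C → n . A], [X → . / S], [X → . X X S] }

To compute CLOSURE, for each item [A → α.Bβ] where B is a non-terminal, add [B → .γ] for all productions B → γ; repeat for the newly added items until nothing changes.

Start with: [C → n . A]
  [C → n . A] has the dot before A: add [A → . C /], [A → . X n]
  [A → . C /] has the dot before C: add [C → . num], [C → . n A]
  [A → . X n] has the dot before X: add [X → . X X S], [X → . / S]
No further items can be added.

CLOSURE = { [A → . C /], [A → . X n], [C → . n A], [C → . num], [C → n . A], [X → . / S], [X → . X X S] }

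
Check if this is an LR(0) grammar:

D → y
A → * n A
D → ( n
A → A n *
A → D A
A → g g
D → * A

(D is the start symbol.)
No. Shift-reduce conflict between [D → * A .] and [A → A . n *]

A grammar is LR(0) if no state in the canonical LR(0) collection has:
  - both a shift item (dot before a terminal) and a complete item (shift-reduce conflict), or
  - two or more complete items (reduce-reduce conflict; the accept item [D' → D .] counts as a complete item here).

Augment with D' → D and build the canonical LR(0) collection (I0 = CLOSURE({[D' → . D]}), then GOTO on every symbol after a dot until no new states appear). It has 16 states:
  I0: { [D → . ( n], [D → . * A], [D → . y], [D' → . D] }  — shift
  I1: { [D → ( . n] }  — shift
  I2: { [A → . * n A], [A → . A n *], [A → . D A], [A → . g g], [D → * . A], [D → . ( n], [D → . * A], [D → . y] }  — shift
  I3: { [D' → D .] }  — accept
  I4: { [D → y .] }  — reduce
  I5: { [A → * . n A], [A → . * n A], [A → . A n *], [A → . D A], [A → . g g], [D → * . A], [D → . ( n], [D → . * A], [D → . y] }  — shift
  I6: { [A → A . n *], [D → * A .] }  — shift, reduce
  I7: { [A → . * n A], [A → . A n *], [A → . D A], [A → . g g], [A → D . A], [D → . ( n], [D → . * A], [D → . y] }  — shift
  I8: { [A → g . g] }  — shift
  I9: { [A → g g .] }  — reduce
  I10: { [A → A . n *], [A → D A .] }  — shift, reduce
  I11: { [A → A n . *] }  — shift
  I12: { [A → A n * .] }  — reduce
  I13: { [A → * n . A], [A → . * n A], [A → . A n *], [A → . D A], [A → . g g], [D → . ( n], [D → . * A], [D → . y] }  — shift
  I14: { [A → * n A .], [A → A . n *] }  — shift, reduce
  I15: { [D → ( n .] }  — reduce

Conflict in state I6:
  Shift-reduce conflict between [D → * A .] and [A → A . n *]
So the grammar is NOT LR(0).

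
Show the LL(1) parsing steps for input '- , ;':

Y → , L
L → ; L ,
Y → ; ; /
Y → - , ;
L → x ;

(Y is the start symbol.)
LL(1) parsing maintains a stack (initially the start symbol over $) and the input. At each step: if the stack top is a terminal, match it against the current input token; if it is a non-terminal N, replace it with the RHS of M[N, lookahead] (the unique production whose predict set contains the lookahead).

Stack is shown with the top on the left.

Stack    Input    Action
------------------------
Y $      - , ; $  output Y → - , ;
- , ; $  - , ; $  match '-'
, ; $    , ; $    match ','
; $      ; $      match ';'
$        $        accept

The string is accepted.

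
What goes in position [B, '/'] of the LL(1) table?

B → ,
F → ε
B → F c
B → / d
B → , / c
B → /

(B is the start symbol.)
To find M[B, '/'], we find productions for B where '/' is in the predict set (PREDICT(N → α) = (FIRST(α) \ {ε}) ∪ (FOLLOW(N) if α ⇒* ε)).

Relevant sets:
  FIRST(F) = { ε }

B → ,: PREDICT = { ',' }
B → F c: PREDICT = { 'c' }
B → / d: PREDICT = { '/' }
  '/' is in predict set, so this production goes in M[B, '/']
B → , / c: PREDICT = { ',' }
B → /: PREDICT = { '/' }
  '/' is in predict set, so this production goes in M[B, '/']

M[B, '/'] = B → / d, B → /  (a multiply-defined cell — the grammar is not LL(1))

Answer: B → / d, B → /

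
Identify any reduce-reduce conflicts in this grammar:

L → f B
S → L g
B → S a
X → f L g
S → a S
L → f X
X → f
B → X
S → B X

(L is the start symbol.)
Yes — I6: [B → X .] vs [L → f X .]; I10: [S → L g .] vs [X → f L g .]

A reduce-reduce conflict occurs when an LR(0) state has two complete items [A → α .] and [B → β .] — both call for a reduction, and with no lookahead the parser cannot choose between them.

Augment with L' → L and build the canonical LR(0) collection (I0 = CLOSURE({[L' → . L]}), then GOTO on every symbol after a dot until no new states appear). It has 20 states:
  I0: { [L → . f B], [L → . f X], [L' → . L] }  — shift
  I1: { [L' → L .] }  — accept
  I2: { [B → . S a], [B → . X], [L → . f B], [L → . f X], [L → f . B], [L → f . X], [S → . B X], [S → . L g], [S → . a S], [X → . f L g], [X → . f] }  — shift
  I3: { [L → f B .], [S → B . X], [X → . f L g], [X → . f] }  — shift, reduce
  I4: { [S → L . g] }  — shift
  I5: { [B → S . a] }  — shift
  I6: { [B → X .], [L → f X .] }  — 2 reduces
  I7: { [B → . S a], [B → . X], [L → . f B], [L → . f X], [S → . B X], [S → . L g], [S → . a S], [S → a . S], [X → . f L g], [X → . f] }  — shift
  I8: { [B → . S a], [B → . X], [L → . f B], [L → . f X], [L → f . B], [L → f . X], [S → . B X], [S → . L g], [S → . a S], [X → . f L g], [X → . f], [X → f . L g], [X → f .] }  — shift, reduce
  I9: { [S → L . g], [X → f L . g] }  — shift
  I10: { [S → L g .], [X → f L g .] }  — 2 reduces
  I11: { [S → B . X], [X → . f L g], [X → . f] }  — shift
  I12: { [B → S . a], [S → a S .] }  — shift, reduce
  I13: { [B → X .] }  — reduce
  I14: { [B → S a .] }  — reduce
  I15: { [S → B X .] }  — reduce
  I16: { [L → . f B], [L → . f X], [X → f . L g], [X → f .] }  — shift, reduce
  I17: { [X → f L . g] }  — shift
  I18: { [X → f L g .] }  — reduce
  I19: { [S → L g .] }  — reduce

I6 contains complete items [B → X .], [L → f X .] — reduce-reduce conflict.
I10 contains complete items [S → L g .], [X → f L g .] — reduce-reduce conflict.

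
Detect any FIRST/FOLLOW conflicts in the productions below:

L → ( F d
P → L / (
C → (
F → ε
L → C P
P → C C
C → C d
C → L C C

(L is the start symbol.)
No FIRST/FOLLOW conflicts.

Nullable non-terminals: F.
F has a nullable alternative but only one production, so nothing to check.

C, L, P have no nullable alternative, so no FIRST/FOLLOW check is needed there.

No FIRST/FOLLOW conflicts found.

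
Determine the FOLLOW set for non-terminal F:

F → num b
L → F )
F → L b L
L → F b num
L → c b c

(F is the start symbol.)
To compute FOLLOW(F), find every occurrence of F on a right-hand side N → α F β: add FIRST(β) \ {ε}, and if β is empty or nullable also add FOLLOW(N). Iterate to a fixed point.

F is the start symbol, so $ ∈ FOLLOW(F).
In L → F ): F is followed by ')', add FIRST(')') \ {ε} = { ')' }
In L → F b num: F is followed by b num, add FIRST(b num) \ {ε} = { 'b' }

Taking the union: FOLLOW(F) = { $, ')', 'b' }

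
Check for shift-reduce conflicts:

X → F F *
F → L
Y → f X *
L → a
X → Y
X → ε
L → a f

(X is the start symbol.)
Yes — I0: [X → .] vs [L → . a]; I5: [L → a .] vs [L → a . f]; I6: [X → .] vs [L → . a]

A shift-reduce conflict occurs when an LR(0) state has both:
  - a complete (reduce) item [A → α .] (dot at the end), and
  - a shift item [B → β . c γ] (dot before a terminal).

Augment with X' → X and build the canonical LR(0) collection (I0 = CLOSURE({[X' → . X]}), then GOTO on every symbol after a dot until no new states appear). It has 12 states:
  I0: { [F → . L], [L → . a f], [L → . a], [X → . F F *], [X → . Y], [X → .], [X' → . X], [Y → . f X *] }  — shift, reduce
  I1: { [F → . L], [L → . a f], [L → . a], [X → F . F *] }  — shift
  I2: { [F → L .] }  — reduce
  I3: { [X' → X .] }  — accept
  I4: { [X → Y .] }  — reduce
  I5: { [L → a . f], [L → a .] }  — shift, reduce
  I6: { [F → . L], [L → . a f], [L → . a], [X → . F F *], [X → . Y], [X → .], [Y → . f X *], [Y → f . X *] }  — shift, reduce
  I7: { [Y → f X . *] }  — shift
  I8: { [Y → f X * .] }  — reduce
  I9: { [L → a f .] }  — reduce
  I10: { [X → F F . *] }  — shift
  I11: { [X → F F * .] }  — reduce

I0 contains reduce item [X → .] and shift items [L → . a], [L → . a f], [Y → . f X *] — shift-reduce conflict.
I5 contains reduce item [L → a .] and shift item [L → a . f] — shift-reduce conflict.
I6 contains reduce item [X → .] and shift items [L → . a], [L → . a f], [Y → . f X *] — shift-reduce conflict.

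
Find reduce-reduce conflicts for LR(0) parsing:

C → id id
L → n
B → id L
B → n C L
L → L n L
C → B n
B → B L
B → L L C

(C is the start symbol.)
Yes — I19: [C → B n .] vs [L → n .]

A reduce-reduce conflict occurs when an LR(0) state has two complete items [A → α .] and [B → β .] — both call for a reduction, and with no lookahead the parser cannot choose between them.

Augment with C' → C and build the canonical LR(0) collection (I0 = CLOSURE({[C' → . C]}), then GOTO on every symbol after a dot until no new states appear). It has 20 states:
  I0: { [B → . B L], [B → . L L C], [B → . id L], [B → . n C L], [C → . B n], [C → . id id], [C' → . C], [L → . L n L], [L → . n] }  — shift
  I1: { [B → B . L], [C → B . n], [L → . L n L], [L → . n] }  — shift
  I2: { [C' → C .] }  — accept
  I3: { [B → L . L C], [L → . L n L], [L → . n], [L → L . n L] }  — shift
  I4: { [B → id . L], [C → id . id], [L → . L n L], [L → . n] }  — shift
  I5: { [B → . B L], [B → . L L C], [B → . id L], [B → . n C L], [B → n . C L], [C → . B n], [C → . id id], [L → . L n L], [L → . n], [L → n .] }  — shift, reduce
  I6: { [B → n C . L], [L → . L n L], [L → . n] }  — shift
  I7: { [B → n C L .], [L → L . n L] }  — shift, reduce
  I8: { [L → n .] }  — reduce
  I9: { [L → . L n L], [L → . n], [L → L n . L] }  — shift
  I10: { [L → L . n L], [L → L n L .] }  — shift, reduce
  I11: { [B → id L .], [L → L . n L] }  — shift, reduce
  I12: { [C → id id .] }  — reduce
  I13: { [B → . B L], [B → . L L C], [B → . id L], [B → . n C L], [B → L L . C], [C → . B n], [C → . id id], [L → . L n L], [L → . n], [L → L . n L] }  — shift
  I14: { [L → . L n L], [L → . n], [L → L n . L], [L → n .] }  — shift, reduce
  I15: { [B → L L C .] }  — reduce
  I16: { [B → . B L], [B → . L L C], [B → . id L], [B → . n C L], [B → n . C L], [C → . B n], [C → . id id], [L → . L n L], [L → . n], [L → L n . L], [L → n .] }  — shift, reduce
  I17: { [B → L . L C], [L → . L n L], [L → . n], [L → L . n L], [L → L n L .] }  — shift, reduce
  I18: { [B → B L .], [L → L . n L] }  — shift, reduce
  I19: { [C → B n .], [L → n .] }  — 2 reduces

I19 contains complete items [C → B n .], [L → n .] — reduce-reduce conflict.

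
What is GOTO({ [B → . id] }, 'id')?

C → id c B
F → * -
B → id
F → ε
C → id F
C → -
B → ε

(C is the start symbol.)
GOTO(I, 'id') = CLOSURE({ [A → αX.β] : [A → α.Xβ] ∈ I, X = 'id' })

Items with dot before 'id', with the dot advanced:
  [B → . id] → [B → id .]
Closure adds nothing (no advanced item has the dot before a non-terminal).

GOTO = { [B → id .] }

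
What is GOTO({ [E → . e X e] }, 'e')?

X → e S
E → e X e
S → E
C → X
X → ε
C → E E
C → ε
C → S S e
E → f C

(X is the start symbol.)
GOTO(I, 'e') = CLOSURE({ [A → αX.β] : [A → α.Xβ] ∈ I, X = 'e' })

Items with dot before 'e', with the dot advanced:
  [E → . e X e] → [E → e . X e]
Closure of the advanced items:
  [E → e . X e] has the dot before X: add [X → . e S], [X → .]

GOTO = { [E → e . X e], [X → . e S], [X → .] }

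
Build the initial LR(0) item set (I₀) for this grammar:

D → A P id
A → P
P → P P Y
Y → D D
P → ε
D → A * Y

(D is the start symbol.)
{ [A → . P], [D → . A * Y], [D → . A P id], [D' → . D], [P → . P P Y], [P → .] }

First, augment the grammar with D' → D
I₀ = CLOSURE({ [D' → . D] }):
  [D' → . D] has the dot before D: add [D → . A P id], [D → . A * Y]
  [D → . A P id] has the dot before A: add [A → . P]
  [A → . P] has the dot before P: add [P → . P P Y], [P → .]
No further items can be added.

I₀ = { [A → . P], [D → . A * Y], [D → . A P id], [D' → . D], [P → . P P Y], [P → .] }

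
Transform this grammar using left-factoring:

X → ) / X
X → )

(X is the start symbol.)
X → ) X'
X' → / X
X' → ε

Left-factoring transforms A → αβ₁ | αβ₂ into A → αA' and A' → β₁ | β₂
(α is the longest common prefix among the alternatives). Repeat until
no nonterminal has two alternatives with a common prefix.

Round 1: X has alternatives sharing prefix ')'. Introduce X': X → ) X'
  Add: X' → / X
  Add: X' → ε

No remaining common prefixes — done.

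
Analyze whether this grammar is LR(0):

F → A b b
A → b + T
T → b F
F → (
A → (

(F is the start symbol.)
Augment with F' → F and build the canonical LR(0) collection (I0 = CLOSURE({[F' → . F]}), then GOTO on every symbol after a dot until no new states appear). It has 11 states:
  I0: { [A → . (], [A → . b + T], [F → . (], [F → . A b b], [F' → . F] }  — shift
  I1: { [A → ( .], [F → ( .] }  — 2 reduces
  I2: { [F → A . b b] }  — shift
  I3: { [F' → F .] }  — accept
  I4: { [A → b . + T] }  — shift
  I5: { [A → b + . T], [T → . b F] }  — shift
  I6: { [A → b + T .] }  — reduce
  I7: { [A → . (], [A → . b + T], [F → . (], [F → . A b b], [T → b . F] }  — shift
  I8: { [T → b F .] }  — reduce
  I9: { [F → A b . b] }  — shift
  I10: { [F → A b b .] }  — reduce

Conflict in state I1:
  Reduce-reduce conflict: [A → ( .] and [F → ( .]
So the grammar is NOT LR(0).

Answer: No. Reduce-reduce conflict: [A → ( .] and [F → ( .]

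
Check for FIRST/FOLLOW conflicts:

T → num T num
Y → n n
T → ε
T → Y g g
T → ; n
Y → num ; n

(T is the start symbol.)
Yes. T → num T num with FOLLOW(T) on { 'num' }; T → Y g g with FOLLOW(T) on { 'num' }

Nullable non-terminals: T.
FIRST sets used below: FIRST(Y) = { 'n', 'num' }

T: nullable alternative(s) T → ε; FOLLOW(T) = { $, 'num' }
  T → num T num: FIRST \ {ε} = { 'num' } — overlaps FOLLOW(T) on { 'num' }: CONFLICT
  T → ε: FIRST \ {ε} = { } — this is the only nullable alternative, skip
  T → Y g g: FIRST \ {ε} = { 'n', 'num' } — overlaps FOLLOW(T) on { 'num' }: CONFLICT
  T → ; n: FIRST \ {ε} = { ';' } — disjoint from FOLLOW(T)

Y has no nullable alternative, so no FIRST/FOLLOW check is needed there.

So the grammar has 2 FIRST/FOLLOW conflicts (marked CONFLICT above).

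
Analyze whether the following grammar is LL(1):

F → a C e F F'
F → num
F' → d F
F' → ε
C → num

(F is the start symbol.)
No. Predict set conflict for F': { 'd' }

Relevant sets:
  FOLLOW(F') = { $, 'd' }

For F:
  PREDICT(F → a C e F F') = { 'a' }
  PREDICT(F → num) = { 'num' }
For F':
  PREDICT(F' → d F) = { 'd' }
  PREDICT(F' → ε) = { $, 'd' }
C has a single production, so nothing to check there.

Conflict found: Predict set conflict for F': { 'd' }
The grammar is NOT LL(1).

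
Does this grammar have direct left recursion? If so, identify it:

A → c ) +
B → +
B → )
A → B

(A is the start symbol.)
A → c ) +: starts with c
B → +: starts with '+'
B → ): starts with ')'
A → B: starts with B

No direct left recursion found.

Answer: No direct left recursion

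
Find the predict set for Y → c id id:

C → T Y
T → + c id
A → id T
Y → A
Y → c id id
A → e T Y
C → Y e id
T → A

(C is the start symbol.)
{ 'c' }

PREDICT(Y → c id id) = (FIRST(RHS) \ {ε}) ∪ (FOLLOW(Y) if ε ∈ FIRST(RHS), i.e. RHS ⇒* ε)
FIRST(c id id) = { 'c' }
ε ∉ FIRST(c id id), so FOLLOW(Y) is not added.
PREDICT(Y → c id id) = { 'c' }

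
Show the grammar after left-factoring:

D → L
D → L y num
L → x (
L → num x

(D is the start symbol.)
D → L D'
D' → ε
D' → y num
L → x (
L → num x

Left-factoring transforms A → αβ₁ | αβ₂ into A → αA' and A' → β₁ | β₂
(α is the longest common prefix among the alternatives). Repeat until
no nonterminal has two alternatives with a common prefix.

Round 1: D has alternatives sharing prefix 'L'. Introduce D': D → L D'
  Add: D' → ε
  Add: D' → y num

No remaining common prefixes — done.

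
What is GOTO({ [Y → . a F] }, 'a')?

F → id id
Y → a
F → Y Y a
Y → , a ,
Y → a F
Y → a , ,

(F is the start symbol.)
GOTO(I, 'a') = CLOSURE({ [A → αX.β] : [A → α.Xβ] ∈ I, X = 'a' })

Items with dot before 'a', with the dot advanced:
  [Y → . a F] → [Y → a . F]
Closure of the advanced items:
  [Y → a . F] has the dot before F: add [F → . id id], [F → . Y Y a]
  [F → . Y Y a] has the dot before Y: add [Y → . a], [Y → . , a ,], [Y → . a F], [Y → . a , ,]

GOTO = { [F → . Y Y a], [F → . id id], [Y → . , a ,], [Y → . a , ,], [Y → . a F], [Y → . a], [Y → a . F] }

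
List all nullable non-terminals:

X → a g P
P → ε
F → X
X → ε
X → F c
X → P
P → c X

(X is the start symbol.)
{ 'F', 'P', 'X' }

A non-terminal is nullable if it can derive ε (the empty string): either it has an ε-production, or it has a production whose right-hand side consists entirely of nullable non-terminals.

ε-productions: P → ε, X → ε
So P, X are immediately nullable.
F → X: every symbol on the right is nullable, so F is nullable too.
Every non-terminal is now nullable.
Nullable = { 'F', 'P', 'X' }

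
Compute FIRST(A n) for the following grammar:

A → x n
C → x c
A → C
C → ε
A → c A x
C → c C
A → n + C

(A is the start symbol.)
FIRST sets of the non-terminals involved (from the grammar, by fixed-point iteration):
  FIRST(A) = { 'c', 'n', 'x', ε }

To compute FIRST(A n), process the symbols left to right:
Symbol A is a non-terminal. Add FIRST(A) \ {ε} = { 'c', 'n', 'x' }
A is nullable (ε ∈ FIRST(A)), continue to the next symbol.
Symbol n is a terminal. Add 'n' and stop.
FIRST(A n) = { 'c', 'n', 'x' }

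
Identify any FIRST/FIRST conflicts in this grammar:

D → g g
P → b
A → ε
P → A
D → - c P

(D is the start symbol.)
FIRST sets of the non-terminals at (or reachable through a nullable prefix from) the front of some alternative:
  FIRST(A) = { ε }

Productions for D:
  D → g g: FIRST = { 'g' }
  D → - c P: FIRST = { '-' }
Productions for P:
  P → b: FIRST = { 'b' }
  P → A: FIRST = { ε }
A has only one production, so no FIRST/FIRST conflict is possible there.

All alternatives of each non-terminal have pairwise disjoint FIRST sets.

Answer: No FIRST/FIRST conflicts.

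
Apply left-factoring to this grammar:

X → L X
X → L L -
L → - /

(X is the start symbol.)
X → L X'
X' → X
X' → L -
L → - /

Left-factoring transforms A → αβ₁ | αβ₂ into A → αA' and A' → β₁ | β₂
(α is the longest common prefix among the alternatives). Repeat until
no nonterminal has two alternatives with a common prefix.

Round 1: X has alternatives sharing prefix 'L'. Introduce X': X → L X'
  Add: X' → X
  Add: X' → L -

No remaining common prefixes — done.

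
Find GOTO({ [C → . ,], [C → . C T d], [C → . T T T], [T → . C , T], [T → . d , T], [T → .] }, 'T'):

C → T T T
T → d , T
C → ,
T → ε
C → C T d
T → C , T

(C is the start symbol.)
GOTO(I, 'T') = CLOSURE({ [A → αX.β] : [A → α.Xβ] ∈ I, X = 'T' })

Items with dot before 'T', with the dot advanced:
  [C → . T T T] → [C → T . T T]
Closure of the advanced items:
  [C → T . T T] has the dot before T: add [T → . d , T], [T → .], [T → . C , T]
  [T → . C , T] has the dot before C: add [C → . T T T], [C → . ,], [C → . C T d]

GOTO = { [C → . ,], [C → . C T d], [C → . T T T], [C → T . T T], [T → . C , T], [T → . d , T], [T → .] }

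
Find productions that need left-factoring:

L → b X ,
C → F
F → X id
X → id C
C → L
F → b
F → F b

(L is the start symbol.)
No, left-factoring is not needed

Left-factoring is needed when two productions for the same non-terminal
share a common prefix on the right-hand side.

Productions for C:
  C → F
  C → L
Productions for F:
  F → X id
  F → b
  F → F b

No common prefixes found.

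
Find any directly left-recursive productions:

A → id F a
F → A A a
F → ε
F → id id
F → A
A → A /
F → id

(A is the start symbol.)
Direct left recursion occurs when N → N α for some non-terminal N (the right-hand side begins with the left-hand side itself).

A → id F a: starts with id
F → A A a: starts with A
F → ε: starts with ε
F → id id: starts with id
F → A: starts with A
A → A /: LEFT RECURSIVE (starts with A)
F → id: starts with id

The grammar has direct left recursion on: A.

Answer: Yes, A is left-recursive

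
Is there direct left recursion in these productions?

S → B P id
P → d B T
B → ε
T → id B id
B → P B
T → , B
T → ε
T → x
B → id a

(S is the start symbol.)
S → B P id: starts with B
P → d B T: starts with d
B → ε: starts with ε
T → id B id: starts with id
B → P B: starts with P
T → , B: starts with ','
T → ε: starts with ε
T → x: starts with x
B → id a: starts with id

No direct left recursion found.

Answer: No direct left recursion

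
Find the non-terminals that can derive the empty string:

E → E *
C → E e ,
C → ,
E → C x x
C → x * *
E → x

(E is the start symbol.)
There are no ε-productions, so no non-terminal can derive ε.
No non-terminals are nullable.

Answer: None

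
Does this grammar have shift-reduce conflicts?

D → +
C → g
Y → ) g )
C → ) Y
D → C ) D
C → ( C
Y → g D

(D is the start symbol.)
No shift-reduce conflicts

Augment with D' → D and build the canonical LR(0) collection (I0 = CLOSURE({[D' → . D]}), then GOTO on every symbol after a dot until no new states appear). It has 16 states:
  I0: { [C → . ( C], [C → . ) Y], [C → . g], [D → . +], [D → . C ) D], [D' → . D] }  — shift
  I1: { [C → ( . C], [C → . ( C], [C → . ) Y], [C → . g] }  — shift
  I2: { [C → ) . Y], [Y → . ) g )], [Y → . g D] }  — shift
  I3: { [D → + .] }  — reduce
  I4: { [D → C . ) D] }  — shift
  I5: { [D' → D .] }  — accept
  I6: { [C → g .] }  — reduce
  I7: { [C → . ( C], [C → . ) Y], [C → . g], [D → . +], [D → . C ) D], [D → C ) . D] }  — shift
  I8: { [D → C ) D .] }  — reduce
  I9: { [Y → ) . g )] }  — shift
  I10: { [C → ) Y .] }  — reduce
  I11: { [C → . ( C], [C → . ) Y], [C → . g], [D → . +], [D → . C ) D], [Y → g . D] }  — shift
  I12: { [Y → g D .] }  — reduce
  I13: { [Y → ) g . )] }  — shift
  I14: { [Y → ) g ) .] }  — reduce
  I15: { [C → ( C .] }  — reduce

No state contains both a complete item and a shift item.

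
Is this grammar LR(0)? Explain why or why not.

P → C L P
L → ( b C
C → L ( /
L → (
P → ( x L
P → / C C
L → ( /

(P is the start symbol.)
No. Shift-reduce conflict between [L → ( .] and [L → ( . /]

A grammar is LR(0) if no state in the canonical LR(0) collection has:
  - both a shift item (dot before a terminal) and a complete item (shift-reduce conflict), or
  - two or more complete items (reduce-reduce conflict; the accept item [P' → P .] counts as a complete item here).

Augment with P' → P and build the canonical LR(0) collection (I0 = CLOSURE({[P' → . P]}), then GOTO on every symbol after a dot until no new states appear). It has 18 states:
  I0: { [C → . L ( /], [L → . ( /], [L → . ( b C], [L → . (], [P → . ( x L], [P → . / C C], [P → . C L P], [P' → . P] }  — shift
  I1: { [L → ( . /], [L → ( . b C], [L → ( .], [P → ( . x L] }  — shift, reduce
  I2: { [C → . L ( /], [L → . ( /], [L → . ( b C], [L → . (], [P → / . C C] }  — shift
  I3: { [L → . ( /], [L → . ( b C], [L → . (], [P → C . L P] }  — shift
  I4: { [C → L . ( /] }  — shift
  I5: { [P' → P .] }  — accept
  I6: { [C → L ( . /] }  — shift
  I7: { [C → L ( / .] }  — reduce
  I8: { [L → ( . /], [L → ( . b C], [L → ( .] }  — shift, reduce
  I9: { [C → . L ( /], [L → . ( /], [L → . ( b C], [L → . (], [P → . ( x L], [P → . / C C], [P → . C L P], [P → C L . P] }  — shift
  I10: { [P → C L P .] }  — reduce
  I11: { [L → ( / .] }  — reduce
  I12: { [C → . L ( /], [L → ( b . C], [L → . ( /], [L → . ( b C], [L → . (] }  — shift
  I13: { [L → ( b C .] }  — reduce
  I14: { [C → . L ( /], [L → . ( /], [L → . ( b C], [L → . (], [P → / C . C] }  — shift
  I15: { [P → / C C .] }  — reduce
  I16: { [L → . ( /], [L → . ( b C], [L → . (], [P → ( x . L] }  — shift
  I17: { [P → ( x L .] }  — reduce

Conflict in state I1:
  Shift-reduce conflict between [L → ( .] and [L → ( . /]
So the grammar is NOT LR(0).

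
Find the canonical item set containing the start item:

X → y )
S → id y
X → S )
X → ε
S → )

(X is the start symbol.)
{ [S → . )], [S → . id y], [X → . S )], [X → . y )], [X → .], [X' → . X] }

First, augment the grammar with X' → X
I₀ = CLOSURE({ [X' → . X] }):
  [X' → . X] has the dot before X: add [X → . y )], [X → . S )], [X → .]
  [X → . S )] has the dot before S: add [S → . id y], [S → . )]
No further items can be added.

I₀ = { [S → . )], [S → . id y], [X → . S )], [X → . y )], [X → .], [X' → . X] }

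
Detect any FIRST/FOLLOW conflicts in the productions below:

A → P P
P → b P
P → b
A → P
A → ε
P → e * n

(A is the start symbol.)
Nullable non-terminals: A.
FIRST sets used below: FIRST(P) = { 'b', 'e' }

A: nullable alternative(s) A → ε; FOLLOW(A) = { $ }
  A → P P: FIRST \ {ε} = { 'b', 'e' } — disjoint from FOLLOW(A)
  A → P: FIRST \ {ε} = { 'b', 'e' } — disjoint from FOLLOW(A)
  A → ε: FIRST \ {ε} = { } — this is the only nullable alternative, skip

P has no nullable alternative, so no FIRST/FOLLOW check is needed there.

No FIRST/FOLLOW conflicts found.

Answer: No FIRST/FOLLOW conflicts.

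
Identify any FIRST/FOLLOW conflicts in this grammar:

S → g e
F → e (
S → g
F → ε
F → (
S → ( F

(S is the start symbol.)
No FIRST/FOLLOW conflicts.

Nullable non-terminals: F.

F: nullable alternative(s) F → ε; FOLLOW(F) = { $ }
  F → e (: FIRST \ {ε} = { 'e' } — disjoint from FOLLOW(F)
  F → ε: FIRST \ {ε} = { } — this is the only nullable alternative, skip
  F → (: FIRST \ {ε} = { '(' } — disjoint from FOLLOW(F)

S has no nullable alternative, so no FIRST/FOLLOW check is needed there.

No FIRST/FOLLOW conflicts found.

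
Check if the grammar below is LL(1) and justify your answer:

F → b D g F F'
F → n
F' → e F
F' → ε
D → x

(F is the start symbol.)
No. Predict set conflict for F': { 'e' }

A grammar is LL(1) if for each non-terminal N with multiple productions, the predict sets of those productions are pairwise disjoint, where PREDICT(N → α) = (FIRST(α) \ {ε}) ∪ (FOLLOW(N) if α ⇒* ε).

Relevant sets:
  FOLLOW(F') = { $, 'e' }

For F:
  PREDICT(F → b D g F F') = { 'b' }
  PREDICT(F → n) = { 'n' }
For F':
  PREDICT(F' → e F) = { 'e' }
  PREDICT(F' → ε) = { $, 'e' }
D has a single production, so nothing to check there.

Conflict found: Predict set conflict for F': { 'e' }
The grammar is NOT LL(1).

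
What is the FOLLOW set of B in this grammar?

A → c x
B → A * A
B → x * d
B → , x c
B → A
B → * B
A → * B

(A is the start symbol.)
In B → * B: B is at the end; this adds FOLLOW(B) to itself — nothing new
In A → * B: B is at the end, add FOLLOW(A)

The FOLLOW sets referred to above (computed the same way, to a fixed point):
  FOLLOW(A) = { $, '*' }

Taking the union: FOLLOW(B) = { $, '*' }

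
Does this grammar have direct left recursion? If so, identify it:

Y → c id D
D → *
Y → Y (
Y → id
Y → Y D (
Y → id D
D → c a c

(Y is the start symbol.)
Direct left recursion occurs when N → N α for some non-terminal N (the right-hand side begins with the left-hand side itself).

Y → c id D: starts with c
D → *: starts with '*'
Y → Y (: LEFT RECURSIVE (starts with Y)
Y → id: starts with id
Y → Y D (: LEFT RECURSIVE (starts with Y)
Y → id D: starts with id
D → c a c: starts with c

The grammar has direct left recursion on: Y.

Answer: Yes, Y is left-recursive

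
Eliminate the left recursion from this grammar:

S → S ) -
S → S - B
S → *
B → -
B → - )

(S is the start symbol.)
S is directly left-recursive. The standard transformation for
  A → A α₁ | ... | A α_m | β₁ | ... | β_n
is
  A  → β₁ A' | ... | β_n A'
  A' → α₁ A' | ... | α_m A' | ε

S → * becomes S → * S'
S → S ) - becomes S' → ) - S'
S → S - B becomes S' → - B S'
Add S' → ε

Productions for other non-terminals are unchanged:
  B → -
  B → - )

Resulting grammar:
S → * S'
S' → ) - S'
S' → - B S'
S' → ε
B → -
B → - )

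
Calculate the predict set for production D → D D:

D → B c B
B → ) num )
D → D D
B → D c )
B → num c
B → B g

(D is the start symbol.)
{ ')', 'num' }

PREDICT(D → D D) = (FIRST(RHS) \ {ε}) ∪ (FOLLOW(D) if ε ∈ FIRST(RHS), i.e. RHS ⇒* ε)
FIRST(D) = { ')', 'num' }
FIRST(D D) = { ')', 'num' }
ε ∉ FIRST(D D), so FOLLOW(D) is not added.
PREDICT(D → D D) = { ')', 'num' }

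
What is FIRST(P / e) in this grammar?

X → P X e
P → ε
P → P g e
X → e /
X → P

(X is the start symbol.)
{ '/', 'g' }

FIRST sets of the non-terminals involved (from the grammar, by fixed-point iteration):
  FIRST(P) = { 'g', ε }

To compute FIRST(P / e), process the symbols left to right:
Symbol P is a non-terminal. Add FIRST(P) \ {ε} = { 'g' }
P is nullable (ε ∈ FIRST(P)), continue to the next symbol.
Symbol / is a terminal. Add '/' and stop.
FIRST(P / e) = { '/', 'g' }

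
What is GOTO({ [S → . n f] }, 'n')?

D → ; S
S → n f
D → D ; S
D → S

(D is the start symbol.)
{ [S → n . f] }

GOTO(I, 'n') = CLOSURE({ [A → αX.β] : [A → α.Xβ] ∈ I, X = 'n' })

Items with dot before 'n', with the dot advanced:
  [S → . n f] → [S → n . f]
Closure adds nothing (no advanced item has the dot before a non-terminal).

GOTO = { [S → n . f] }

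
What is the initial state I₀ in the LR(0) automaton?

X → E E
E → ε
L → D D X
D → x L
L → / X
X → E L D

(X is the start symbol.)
{ [E → .], [X → . E E], [X → . E L D], [X' → . X] }

First, augment the grammar with X' → X
I₀ = CLOSURE({ [X' → . X] }):
  [X' → . X] has the dot before X: add [X → . E E], [X → . E L D]
  [X → . E E] has the dot before E: add [E → .]
No further items can be added.

I₀ = { [E → .], [X → . E E], [X → . E L D], [X' → . X] }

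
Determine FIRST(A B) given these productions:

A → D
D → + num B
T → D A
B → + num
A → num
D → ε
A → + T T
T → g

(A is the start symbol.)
FIRST sets of the non-terminals involved (from the grammar, by fixed-point iteration):
  FIRST(A) = { '+', 'num', ε }
  FIRST(B) = { '+' }

To compute FIRST(A B), process the symbols left to right:
Symbol A is a non-terminal. Add FIRST(A) \ {ε} = { '+', 'num' }
A is nullable (ε ∈ FIRST(A)), continue to the next symbol.
Symbol B is a non-terminal. Add FIRST(B) \ {ε} = { '+' }
B is not nullable (ε ∉ FIRST(B)), so stop here.
FIRST(A B) = { '+', 'num' }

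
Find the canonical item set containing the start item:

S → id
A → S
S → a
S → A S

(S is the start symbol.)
{ [A → . S], [S → . A S], [S → . a], [S → . id], [S' → . S] }

First, augment the grammar with S' → S
I₀ = CLOSURE({ [S' → . S] }):
  [S' → . S] has the dot before S: add [S → . id], [S → . a], [S → . A S]
  [S → . A S] has the dot before A: add [A → . S]
No further items can be added.

I₀ = { [A → . S], [S → . A S], [S → . a], [S → . id], [S' → . S] }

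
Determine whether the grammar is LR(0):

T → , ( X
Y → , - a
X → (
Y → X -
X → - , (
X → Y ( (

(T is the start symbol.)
A grammar is LR(0) if no state in the canonical LR(0) collection has:
  - both a shift item (dot before a terminal) and a complete item (shift-reduce conflict), or
  - two or more complete items (reduce-reduce conflict; the accept item [T' → T .] counts as a complete item here).

Augment with T' → T and build the canonical LR(0) collection (I0 = CLOSURE({[T' → . T]}), then GOTO on every symbol after a dot until no new states appear). It has 16 states:
  I0: { [T → . , ( X], [T' → . T] }  — shift
  I1: { [T → , . ( X] }  — shift
  I2: { [T' → T .] }  — accept
  I3: { [T → , ( . X], [X → . (], [X → . - , (], [X → . Y ( (], [Y → . , - a], [Y → . X -] }  — shift
  I4: { [X → ( .] }  — reduce
  I5: { [Y → , . - a] }  — shift
  I6: { [X → - . , (] }  — shift
  I7: { [T → , ( X .], [Y → X . -] }  — shift, reduce
  I8: { [X → Y . ( (] }  — shift
  I9: { [X → Y ( . (] }  — shift
  I10: { [X → Y ( ( .] }  — reduce
  I11: { [Y → X - .] }  — reduce
  I12: { [X → - , . (] }  — shift
  I13: { [X → - , ( .] }  — reduce
  I14: { [Y → , - . a] }  — shift
  I15: { [Y → , - a .] }  — reduce

Conflict in state I7:
  Shift-reduce conflict between [T → , ( X .] and [Y → X . -]
So the grammar is NOT LR(0).

Answer: No. Shift-reduce conflict between [T → , ( X .] and [Y → X . -]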